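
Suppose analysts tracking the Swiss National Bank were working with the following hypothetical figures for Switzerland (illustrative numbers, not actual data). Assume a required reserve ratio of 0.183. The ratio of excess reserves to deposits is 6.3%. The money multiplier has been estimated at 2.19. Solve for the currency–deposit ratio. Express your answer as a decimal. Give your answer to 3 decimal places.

Using m = 2.19. From m = (1 + c)/(c + rr + e), rearranging gives 1 + c = m·(c + rr + e), so c·(1 − m) = m·(rr + e) − 1.
Hence c = [m·(rr + e) − 1]/(1 − m) = [2.19 × (0.183 + 0.063) − 1] / (1 − 2.19) ≈ 0.387613.

0.388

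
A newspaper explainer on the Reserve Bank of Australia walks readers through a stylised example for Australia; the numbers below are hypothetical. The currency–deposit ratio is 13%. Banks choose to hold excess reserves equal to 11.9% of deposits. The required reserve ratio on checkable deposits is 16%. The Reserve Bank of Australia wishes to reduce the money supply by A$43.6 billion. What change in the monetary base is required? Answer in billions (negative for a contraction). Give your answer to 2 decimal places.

-15.78 billion

The money multiplier is m = (1 + c) / (rr + e + c) = (1 + 0.13) / (0.16 + 0.119 + 0.13) ≈ 2.76284.
ΔMB = ΔM / m = (−43.6) / 2.76284 ≈ -15.7809 billion.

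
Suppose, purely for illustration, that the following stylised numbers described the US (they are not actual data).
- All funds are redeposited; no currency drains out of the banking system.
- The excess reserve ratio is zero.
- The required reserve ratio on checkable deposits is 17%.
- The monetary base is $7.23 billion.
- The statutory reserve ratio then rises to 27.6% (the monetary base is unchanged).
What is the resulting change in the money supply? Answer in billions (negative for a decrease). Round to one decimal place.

Initially m₁ = 1 / (0.17) ≈ 5.8824, so M₁ = 5.8824 × 7.23 ≈ 42.5298 billion.
After the change m₂ = 1 / (0.276) ≈ 3.6232, so M₂ = 3.6232 × 7.23 ≈ 26.1957 billion.
ΔM = M₂ − M₁ = 26.1957 − 42.5298 = -16.3341 billion.

-16.3 billion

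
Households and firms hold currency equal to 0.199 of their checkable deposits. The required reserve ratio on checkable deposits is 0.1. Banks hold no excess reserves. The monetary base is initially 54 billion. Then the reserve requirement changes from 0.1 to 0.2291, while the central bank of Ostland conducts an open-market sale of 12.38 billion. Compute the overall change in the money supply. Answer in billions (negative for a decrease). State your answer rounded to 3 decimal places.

Before: m₁ = (1 + 0.199) / (0.1 + 0.199) ≈ 4.010033, MB₁ = 54, so M₁ = 4.010033 × 54 ≈ 216.5418 billion.
After: m₂ = (1 + 0.199) / (0.2291 + 0.199) ≈ 2.800747, MB₂ = 54 − 12.38 = 41.62, so M₂ = 2.800747 × 41.62 ≈ 116.5671 billion.
ΔM = M₂ − M₁ = 116.5671 − 216.5418 = -99.9747 billion.

-99.975 billion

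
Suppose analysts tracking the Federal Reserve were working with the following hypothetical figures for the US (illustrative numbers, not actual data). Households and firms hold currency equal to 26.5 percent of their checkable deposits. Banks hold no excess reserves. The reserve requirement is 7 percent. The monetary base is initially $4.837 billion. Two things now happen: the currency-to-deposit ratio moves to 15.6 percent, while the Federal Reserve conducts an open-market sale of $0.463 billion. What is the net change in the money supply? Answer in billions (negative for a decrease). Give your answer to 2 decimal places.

Before: m₁ = (1 + 0.265) / (0.07 + 0.265) ≈ 3.7761, MB₁ = 4.837, so M₁ = 3.7761 × 4.837 ≈ 18.265 billion.
After: m₂ = (1 + 0.156) / (0.07 + 0.156) ≈ 5.1150, MB₂ = 4.837 − 0.463 = 4.374, so M₂ = 5.1150 × 4.374 ≈ 22.373 billion.
ΔM = M₂ − M₁ = 22.373 − 18.265 = 4.108 billion.

$4.11 billion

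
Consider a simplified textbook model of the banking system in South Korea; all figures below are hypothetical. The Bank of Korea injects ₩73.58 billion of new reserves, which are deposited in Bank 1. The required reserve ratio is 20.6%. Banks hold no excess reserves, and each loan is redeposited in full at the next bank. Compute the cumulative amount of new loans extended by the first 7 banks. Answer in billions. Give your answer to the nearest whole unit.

₩227 billion

Bank i lends (1 − rr)^i of the original deposit: Bank 1 lends 73.58·0.7940 ≈ 58.4225, Bank 2 lends 73.58·0.7940² ≈ 46.3875, and so on.
Summing a geometric series: total = 73.58·[0.7940·(1 − 0.7940^7) / (1 − 0.7940)] ≈ 227.1814 billion.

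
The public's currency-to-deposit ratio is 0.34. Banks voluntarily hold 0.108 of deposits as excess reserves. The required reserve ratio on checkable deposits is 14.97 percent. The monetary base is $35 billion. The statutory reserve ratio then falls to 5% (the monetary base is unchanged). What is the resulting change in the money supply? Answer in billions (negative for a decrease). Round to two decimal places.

Initially m₁ = (1 + 0.34) / (0.1497 + 0.108 + 0.34) ≈ 2.24193, so M₁ = 2.24193 × 35 ≈ 78.4676 billion.
After the change m₂ = (1 + 0.34) / (0.05 + 0.108 + 0.34) ≈ 2.69076, so M₂ = 2.69076 × 35 = 94.1766 billion.
ΔM = M₂ − M₁ = 94.1766 − 78.4676 = 15.709 billion.

$15.71 billion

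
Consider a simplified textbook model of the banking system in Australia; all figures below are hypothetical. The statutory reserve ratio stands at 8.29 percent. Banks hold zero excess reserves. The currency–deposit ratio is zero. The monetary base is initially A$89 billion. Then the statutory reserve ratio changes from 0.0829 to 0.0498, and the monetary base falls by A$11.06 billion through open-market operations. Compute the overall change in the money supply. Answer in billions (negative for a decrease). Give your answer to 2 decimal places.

A$491.48 billion

Before: m₁ = 1 / (0.0829) ≈ 12.06273, MB₁ = 89, so M₁ = 12.06273 × 89 ≈ 1073.583 billion.
After: m₂ = 1 / (0.0498) ≈ 20.08032, MB₂ = 89 − 11.06 = 77.94, so M₂ = 20.08032 × 77.94 ≈ 1565.0601 billion.
ΔM = M₂ − M₁ = 1565.0601 − 1073.583 = 491.4771 billion.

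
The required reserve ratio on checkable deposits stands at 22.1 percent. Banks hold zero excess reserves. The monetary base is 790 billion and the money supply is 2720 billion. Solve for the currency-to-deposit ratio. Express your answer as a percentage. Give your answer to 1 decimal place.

9.8%

Using m = M/MB = 2720/790 ≈ 3.443038. From m = (1 + c)/(c + rr + e), rearranging gives 1 + c = m·(c + rr + e), so c·(1 − m) = m·(rr + e) − 1.
Hence c = [m·(rr + e) − 1]/(1 − m) = [3.443038 × (0.221 + 0) − 1] / (1 − 3.443038) ≈ 0.097865.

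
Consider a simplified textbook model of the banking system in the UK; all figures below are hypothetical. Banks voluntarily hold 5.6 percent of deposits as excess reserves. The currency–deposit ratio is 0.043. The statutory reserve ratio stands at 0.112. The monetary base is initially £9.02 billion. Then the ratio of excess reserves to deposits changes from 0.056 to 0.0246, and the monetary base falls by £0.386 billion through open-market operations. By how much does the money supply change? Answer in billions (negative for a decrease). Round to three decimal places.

Before: m₁ = (1 + 0.043) / (0.112 + 0.056 + 0.043) ≈ 4.94313, MB₁ = 9.02, so M₁ = 4.94313 × 9.02 ≈ 44.587 billion.
After: m₂ = (1 + 0.043) / (0.112 + 0.0246 + 0.043) ≈ 5.80735, MB₂ = 9.02 − 0.386 = 8.634, so M₂ = 5.80735 × 8.634 ≈ 50.1407 billion.
ΔM = M₂ − M₁ = 50.1407 − 44.587 = 5.5537 billion.

£5.554 billion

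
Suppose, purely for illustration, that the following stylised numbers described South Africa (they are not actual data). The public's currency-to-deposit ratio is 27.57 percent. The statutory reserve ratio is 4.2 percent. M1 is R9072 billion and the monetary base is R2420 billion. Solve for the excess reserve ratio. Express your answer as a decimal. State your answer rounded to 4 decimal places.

0.0226

Using m = M/MB = 9072/2420 ≈ 3.748760. Since m = (1 + c)/(c + rr + e), the denominator satisfies c + rr + e = (1 + c)/m = (1 + 0.2757) / 3.748760 ≈ 0.340299.
With c = 0.2757 and rr = 0.042, the excess reserve ratio is 0.340299 − 0.2757 − 0.042 = 0.022599.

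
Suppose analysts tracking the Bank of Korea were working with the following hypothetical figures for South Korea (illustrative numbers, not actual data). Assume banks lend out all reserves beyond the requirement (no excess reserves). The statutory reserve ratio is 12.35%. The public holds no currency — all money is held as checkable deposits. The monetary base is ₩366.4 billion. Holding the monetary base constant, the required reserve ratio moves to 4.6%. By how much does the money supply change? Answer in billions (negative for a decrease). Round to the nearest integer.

₩4998 billion

Initially m₁ = 1 / (0.1235) ≈ 8.0972, so M₁ = 8.0972 × 366.4 ≈ 2966.8141 billion.
After the change m₂ = 1 / (0.046) ≈ 21.7391, so M₂ = 21.7391 × 366.4 ≈ 7965.2062 billion.
ΔM = M₂ − M₁ = 7965.2062 − 2966.8141 = 4998.3921 billion.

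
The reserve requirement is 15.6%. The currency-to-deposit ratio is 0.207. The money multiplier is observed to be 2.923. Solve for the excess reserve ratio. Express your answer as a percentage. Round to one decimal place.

5.0%

Using m = 2.923. Since m = (1 + c)/(c + rr + e), the denominator satisfies c + rr + e = (1 + c)/m = (1 + 0.207) / 2.923 ≈ 0.412932.
With c = 0.207 and rr = 0.156, the excess reserve ratio is 0.412932 − 0.207 − 0.156 = 0.049932.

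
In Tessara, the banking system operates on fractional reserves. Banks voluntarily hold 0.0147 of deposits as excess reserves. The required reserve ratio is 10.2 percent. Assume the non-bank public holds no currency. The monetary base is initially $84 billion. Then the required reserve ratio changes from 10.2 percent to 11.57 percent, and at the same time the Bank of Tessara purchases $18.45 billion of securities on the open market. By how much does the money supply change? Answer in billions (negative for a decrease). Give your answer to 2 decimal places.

$65.87 billion

Before: m₁ = 1 / (0.102 + 0.0147) ≈ 8.568980, MB₁ = 84, so M₁ = 8.568980 × 84 ≈ 719.7943 billion.
After: m₂ = 1 / (0.1157 + 0.0147) ≈ 7.668712, MB₂ = 84 + 18.45 = 102.45, so M₂ = 7.668712 × 102.45 ≈ 785.6595 billion.
ΔM = M₂ − M₁ = 785.6595 − 719.7943 = 65.8652 billion.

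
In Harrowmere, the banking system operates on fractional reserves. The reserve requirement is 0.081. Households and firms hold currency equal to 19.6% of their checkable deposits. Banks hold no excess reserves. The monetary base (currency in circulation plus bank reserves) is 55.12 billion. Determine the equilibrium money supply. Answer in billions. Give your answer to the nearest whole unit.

The money multiplier is m = (1 + c) / (rr + c) = (1 + 0.196) / (0.081 + 0.196) ≈ 4.3177.
So M = m × MB = 4.3177 × 55.12 ≈ 237.9916 billion.

238 billion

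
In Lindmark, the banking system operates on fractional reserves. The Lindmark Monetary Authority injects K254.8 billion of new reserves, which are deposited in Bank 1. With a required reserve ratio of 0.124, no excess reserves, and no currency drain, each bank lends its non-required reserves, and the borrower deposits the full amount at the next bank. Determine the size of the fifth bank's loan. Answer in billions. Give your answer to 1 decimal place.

Each bank lends a fraction (1 − rr) = 0.8760 of the deposit it receives, so Bank 5 receives 254.8·0.8760^4 and lends 254.8·0.8760^5 ≈ 131.4377 billion.

K131.4 billion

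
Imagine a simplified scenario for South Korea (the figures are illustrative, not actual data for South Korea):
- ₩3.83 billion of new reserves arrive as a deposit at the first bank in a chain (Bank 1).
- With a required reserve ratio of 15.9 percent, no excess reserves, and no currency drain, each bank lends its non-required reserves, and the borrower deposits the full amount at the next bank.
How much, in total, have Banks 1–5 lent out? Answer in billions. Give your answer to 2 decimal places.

Bank i lends (1 − rr)^i of the original deposit: Bank 1 lends 3.83·0.8410 ≈ 3.2210, Bank 2 lends 3.83·0.8410² ≈ 2.7089, and so on.
Summing a geometric series: total = 3.83·[0.8410·(1 − 0.8410^5) / (1 − 0.8410)] ≈ 11.7353 billion.

₩11.74 billion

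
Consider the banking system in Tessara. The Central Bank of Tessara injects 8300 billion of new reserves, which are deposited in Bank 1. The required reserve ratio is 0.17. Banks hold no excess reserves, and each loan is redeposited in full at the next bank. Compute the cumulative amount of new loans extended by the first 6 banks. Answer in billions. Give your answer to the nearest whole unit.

Bank i lends (1 − rr)^i of the original deposit: Bank 1 lends 8300·0.8300 = 6889.0000, Bank 2 lends 8300·0.8300² = 5717.8700, and so on.
Summing a geometric series: total = 8300·[0.8300·(1 − 0.8300^6) / (1 − 0.8300)] ≈ 27274.7516 billion.

27275 billion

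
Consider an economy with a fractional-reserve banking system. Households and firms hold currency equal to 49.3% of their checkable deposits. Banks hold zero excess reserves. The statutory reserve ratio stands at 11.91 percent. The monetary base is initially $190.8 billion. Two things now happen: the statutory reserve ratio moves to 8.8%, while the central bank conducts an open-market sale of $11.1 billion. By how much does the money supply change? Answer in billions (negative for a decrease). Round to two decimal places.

Before: m₁ = (1 + 0.493) / (0.1191 + 0.493) ≈ 2.439144, MB₁ = 190.8, so M₁ = 2.439144 × 190.8 ≈ 465.3887 billion.
After: m₂ = (1 + 0.493) / (0.088 + 0.493) ≈ 2.569707, MB₂ = 190.8 − 11.1 = 179.7, so M₂ = 2.569707 × 179.7 ≈ 461.7763 billion.
ΔM = M₂ − M₁ = 461.7763 − 465.3887 = -3.6124 billion.

-3.61 billion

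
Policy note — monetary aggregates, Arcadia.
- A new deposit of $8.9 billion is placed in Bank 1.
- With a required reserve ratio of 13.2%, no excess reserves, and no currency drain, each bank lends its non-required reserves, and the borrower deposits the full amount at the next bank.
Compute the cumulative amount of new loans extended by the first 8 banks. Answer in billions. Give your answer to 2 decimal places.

$39.67 billion

Bank i lends (1 − rr)^i of the original deposit: Bank 1 lends 8.9·0.8680 = 7.7252, Bank 2 lends 8.9·0.8680² ≈ 6.7055, and so on.
Summing a geometric series: total = 8.9·[0.8680·(1 − 0.8680^8) / (1 − 0.8680)] ≈ 39.6663 billion.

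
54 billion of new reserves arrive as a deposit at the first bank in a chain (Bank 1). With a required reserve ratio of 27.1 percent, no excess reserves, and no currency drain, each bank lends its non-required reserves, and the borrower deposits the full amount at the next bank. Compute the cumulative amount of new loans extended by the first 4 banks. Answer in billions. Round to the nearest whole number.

104 billion

Bank i lends (1 − rr)^i of the original deposit: Bank 1 lends 54·0.7290 = 39.3660, Bank 2 lends 54·0.7290² ≈ 28.6978, and so on.
Summing a geometric series: total = 54·[0.7290·(1 − 0.7290^4) / (1 − 0.7290)] ≈ 104.2357 billion.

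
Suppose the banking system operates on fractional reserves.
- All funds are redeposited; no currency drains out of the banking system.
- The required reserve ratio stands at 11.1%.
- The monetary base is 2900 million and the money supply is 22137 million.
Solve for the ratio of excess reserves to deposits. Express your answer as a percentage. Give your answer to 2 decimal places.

Using m = M/MB = 22137/2900 ≈ 7.633448. Since m = (1 + c)/(c + rr + e), the denominator satisfies c + rr + e = (1 + c)/m = (1 + 0) / 7.633448 ≈ 0.131002.
With c = 0 and rr = 0.111, the ratio of excess reserves to deposits is 0.131002 − 0 − 0.111 = 0.020002.

2.00%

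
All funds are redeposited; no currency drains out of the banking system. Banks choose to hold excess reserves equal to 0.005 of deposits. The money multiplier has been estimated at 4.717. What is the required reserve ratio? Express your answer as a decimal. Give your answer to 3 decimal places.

0.207

Using m = 4.717. Since m = (1 + c)/(c + rr + e), the denominator satisfies c + rr + e = (1 + c)/m = (1 + 0) / 4.717 ≈ 0.211999.
With c = 0 and e = 0.005, the required reserve ratio is 0.211999 − 0 − 0.005 = 0.206999.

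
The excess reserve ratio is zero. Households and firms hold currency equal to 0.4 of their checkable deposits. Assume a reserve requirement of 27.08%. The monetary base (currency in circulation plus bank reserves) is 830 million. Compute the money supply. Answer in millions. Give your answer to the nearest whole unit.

The money multiplier is m = (1 + c) / (rr + c) = (1 + 0.4) / (0.2708 + 0.4) ≈ 2.0871.
So M = m × MB = 2.0871 × 830 = 1732.293 million.

1732 million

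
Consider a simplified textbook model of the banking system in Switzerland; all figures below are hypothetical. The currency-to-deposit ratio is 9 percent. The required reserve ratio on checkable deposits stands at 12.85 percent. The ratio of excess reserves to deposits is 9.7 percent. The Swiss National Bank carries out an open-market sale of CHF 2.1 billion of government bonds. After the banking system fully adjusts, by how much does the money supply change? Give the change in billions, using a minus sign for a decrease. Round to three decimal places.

-7.255 billion

The money multiplier is m = (1 + c) / (rr + e + c) = (1 + 0.09) / (0.1285 + 0.097 + 0.09) ≈ 3.45483.
The sale removes 2.1 billion of base, so ΔM = m × ΔMB = 3.45483 × (−2.1) ≈ -7.2551 billion.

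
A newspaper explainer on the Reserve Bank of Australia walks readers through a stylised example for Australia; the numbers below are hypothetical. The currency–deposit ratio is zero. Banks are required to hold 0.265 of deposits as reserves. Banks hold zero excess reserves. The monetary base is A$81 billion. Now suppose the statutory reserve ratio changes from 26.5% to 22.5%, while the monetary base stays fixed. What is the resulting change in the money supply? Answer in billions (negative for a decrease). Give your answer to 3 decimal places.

Initially m₁ = 1 / (0.265) ≈ 3.773585, so M₁ = 3.773585 × 81 ≈ 305.6604 billion.
After the change m₂ = 1 / (0.225) ≈ 4.444444, so M₂ = 4.444444 × 81 ≈ 360 billion.
ΔM = M₂ − M₁ = 360 − 305.6604 = 54.3396 billion.

A$54.340 billion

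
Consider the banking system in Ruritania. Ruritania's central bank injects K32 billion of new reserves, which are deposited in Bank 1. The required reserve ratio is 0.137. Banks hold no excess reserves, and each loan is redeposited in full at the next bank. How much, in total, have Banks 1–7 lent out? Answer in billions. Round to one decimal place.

Bank i lends (1 − rr)^i of the original deposit: Bank 1 lends 32·0.8630 = 27.6160, Bank 2 lends 32·0.8630² ≈ 23.8326, and so on.
Summing a geometric series: total = 32·[0.8630·(1 − 0.8630^7) / (1 − 0.8630)] ≈ 129.7119 billion.

K129.7 billion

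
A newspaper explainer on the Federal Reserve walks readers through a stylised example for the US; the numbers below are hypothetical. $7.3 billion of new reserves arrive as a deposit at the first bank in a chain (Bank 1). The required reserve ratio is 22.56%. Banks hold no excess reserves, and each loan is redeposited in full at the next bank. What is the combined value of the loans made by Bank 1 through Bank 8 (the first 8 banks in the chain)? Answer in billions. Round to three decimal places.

$21.817 billion

Bank i lends (1 − rr)^i of the original deposit: Bank 1 lends 7.3·0.7744 ≈ 5.6531, Bank 2 lends 7.3·0.7744² ≈ 4.3778, and so on.
Summing a geometric series: total = 7.3·[0.7744·(1 − 0.7744^8) / (1 − 0.7744)] ≈ 21.8172 billion.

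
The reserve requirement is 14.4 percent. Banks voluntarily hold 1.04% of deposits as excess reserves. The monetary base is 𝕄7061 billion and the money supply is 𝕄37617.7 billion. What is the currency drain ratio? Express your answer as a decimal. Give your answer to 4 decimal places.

Using m = M/MB = 37617.7/7061 ≈ 5.327532. From m = (1 + c)/(c + rr + e), rearranging gives 1 + c = m·(c + rr + e), so c·(1 − m) = m·(rr + e) − 1.
Hence c = [m·(rr + e) − 1]/(1 − m) = [5.327532 × (0.144 + 0.0104) − 1] / (1 − 5.327532) ≈ 0.041000.

0.0410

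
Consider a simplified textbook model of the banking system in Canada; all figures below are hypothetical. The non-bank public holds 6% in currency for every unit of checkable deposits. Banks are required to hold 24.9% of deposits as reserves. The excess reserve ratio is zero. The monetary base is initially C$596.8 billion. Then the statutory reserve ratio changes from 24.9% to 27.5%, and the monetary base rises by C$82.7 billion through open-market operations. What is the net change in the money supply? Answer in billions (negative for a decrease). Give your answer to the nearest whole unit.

C$103 billion

Before: m₁ = (1 + 0.06) / (0.249 + 0.06) ≈ 3.4304, MB₁ = 596.8, so M₁ = 3.4304 × 596.8 ≈ 2047.2627 billion.
After: m₂ = (1 + 0.06) / (0.275 + 0.06) ≈ 3.1642, MB₂ = 596.8 + 82.7 = 679.5, so M₂ = 3.1642 × 679.5 = 2150.0739 billion.
ΔM = M₂ − M₁ = 2150.0739 − 2047.2627 = 102.8112 billion.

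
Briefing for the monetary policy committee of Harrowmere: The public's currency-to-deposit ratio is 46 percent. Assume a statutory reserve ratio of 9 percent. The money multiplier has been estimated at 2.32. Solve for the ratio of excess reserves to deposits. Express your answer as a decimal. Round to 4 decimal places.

Using m = 2.32. Since m = (1 + c)/(c + rr + e), the denominator satisfies c + rr + e = (1 + c)/m = (1 + 0.46) / 2.32 ≈ 0.629310.
With c = 0.46 and rr = 0.09, the ratio of excess reserves to deposits is 0.629310 − 0.46 − 0.09 = 0.07931.

0.0793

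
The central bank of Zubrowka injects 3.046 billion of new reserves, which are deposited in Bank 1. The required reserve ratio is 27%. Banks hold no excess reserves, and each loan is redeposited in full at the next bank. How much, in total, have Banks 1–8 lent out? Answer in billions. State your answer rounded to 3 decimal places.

7.571 billion

Bank i lends (1 − rr)^i of the original deposit: Bank 1 lends 3.046·0.7300 ≈ 2.2236, Bank 2 lends 3.046·0.7300² ≈ 1.6232, and so on.
Summing a geometric series: total = 3.046·[0.7300·(1 − 0.7300^8) / (1 − 0.7300)] ≈ 7.5713 billion.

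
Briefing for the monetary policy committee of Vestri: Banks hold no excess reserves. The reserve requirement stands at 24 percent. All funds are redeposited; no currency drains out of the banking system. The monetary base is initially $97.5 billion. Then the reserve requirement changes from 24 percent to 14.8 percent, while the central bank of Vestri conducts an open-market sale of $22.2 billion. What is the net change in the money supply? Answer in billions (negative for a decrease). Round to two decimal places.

$102.53 billion

Before: m₁ = 1 / (0.24) ≈ 4.16667, MB₁ = 97.5, so M₁ = 4.16667 × 97.5 ≈ 406.2503 billion.
After: m₂ = 1 / (0.148) ≈ 6.75676, MB₂ = 97.5 − 22.2 = 75.3, so M₂ = 6.75676 × 75.3 ≈ 508.784 billion.
ΔM = M₂ − M₁ = 508.784 − 406.2503 = 102.5337 billion.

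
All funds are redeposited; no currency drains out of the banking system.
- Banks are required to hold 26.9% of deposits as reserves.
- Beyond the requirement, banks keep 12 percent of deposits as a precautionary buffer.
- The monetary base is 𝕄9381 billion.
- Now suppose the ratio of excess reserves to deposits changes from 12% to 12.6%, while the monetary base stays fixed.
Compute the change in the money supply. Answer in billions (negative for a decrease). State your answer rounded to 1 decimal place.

Initially m₁ = 1 / (0.269 + 0.12) ≈ 2.570694, so M₁ = 2.570694 × 9381 ≈ 24115.6804 billion.
After the change m₂ = 1 / (0.269 + 0.126) ≈ 2.531646, so M₂ = 2.531646 × 9381 ≈ 23749.3711 billion.
ΔM = M₂ − M₁ = 23749.3711 − 24115.6804 = -366.3093 billion.

-366.3 billion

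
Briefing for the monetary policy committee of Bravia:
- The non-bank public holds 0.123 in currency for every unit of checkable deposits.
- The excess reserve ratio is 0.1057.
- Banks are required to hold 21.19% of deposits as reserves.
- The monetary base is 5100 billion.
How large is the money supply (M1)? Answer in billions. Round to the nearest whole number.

The money multiplier is m = (1 + c) / (rr + e + c) = (1 + 0.123) / (0.2119 + 0.1057 + 0.123) ≈ 2.54880.
So M = m × MB = 2.54880 × 5100 = 12998.88 billion.

12999 billion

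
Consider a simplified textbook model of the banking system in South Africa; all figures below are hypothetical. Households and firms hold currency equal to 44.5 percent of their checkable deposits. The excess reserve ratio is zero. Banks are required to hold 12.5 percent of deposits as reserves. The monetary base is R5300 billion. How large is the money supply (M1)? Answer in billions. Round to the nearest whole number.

The money multiplier is m = (1 + c) / (rr + c) = (1 + 0.445) / (0.125 + 0.445) ≈ 2.53509.
So M = m × MB = 2.53509 × 5300 = 13435.977 billion.

R13436 billion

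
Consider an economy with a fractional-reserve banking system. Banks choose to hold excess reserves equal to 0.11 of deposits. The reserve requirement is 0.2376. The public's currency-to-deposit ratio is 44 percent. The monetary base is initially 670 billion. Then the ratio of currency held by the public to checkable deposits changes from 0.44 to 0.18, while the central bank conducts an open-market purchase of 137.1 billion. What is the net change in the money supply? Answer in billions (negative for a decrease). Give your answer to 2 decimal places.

Before: m₁ = (1 + 0.44) / (0.2376 + 0.11 + 0.44) ≈ 1.828339, MB₁ = 670, so M₁ = 1.828339 × 670 ≈ 1224.9871 billion.
After: m₂ = (1 + 0.18) / (0.2376 + 0.11 + 0.18) ≈ 2.236543, MB₂ = 670 + 137.1 = 807.1, so M₂ = 2.236543 × 807.1 ≈ 1805.1139 billion.
ΔM = M₂ − M₁ = 1805.1139 − 1224.9871 = 580.1268 billion.

580.13 billion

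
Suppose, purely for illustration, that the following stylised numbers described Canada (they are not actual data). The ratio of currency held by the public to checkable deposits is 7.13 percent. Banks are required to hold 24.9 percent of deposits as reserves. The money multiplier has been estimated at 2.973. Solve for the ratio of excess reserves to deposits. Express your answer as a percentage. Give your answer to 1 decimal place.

Using m = 2.973. Since m = (1 + c)/(c + rr + e), the denominator satisfies c + rr + e = (1 + c)/m = (1 + 0.0713) / 2.973 ≈ 0.360343.
With c = 0.0713 and rr = 0.249, the ratio of excess reserves to deposits is 0.360343 − 0.0713 − 0.249 = 0.040043.

4.0%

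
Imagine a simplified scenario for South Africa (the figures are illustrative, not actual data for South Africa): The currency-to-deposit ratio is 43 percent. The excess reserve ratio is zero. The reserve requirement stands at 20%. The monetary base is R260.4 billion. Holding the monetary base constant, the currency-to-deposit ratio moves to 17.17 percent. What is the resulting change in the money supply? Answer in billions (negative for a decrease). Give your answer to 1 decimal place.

R229.8 billion

Initially m₁ = (1 + 0.43) / (0.2 + 0.43) ≈ 2.26984, so M₁ = 2.26984 × 260.4 ≈ 591.0663 billion.
After the change m₂ = (1 + 0.1717) / (0.2 + 0.1717) ≈ 3.15227, so M₂ = 3.15227 × 260.4 ≈ 820.8511 billion.
ΔM = M₂ − M₁ = 820.8511 − 591.0663 = 229.7848 billion.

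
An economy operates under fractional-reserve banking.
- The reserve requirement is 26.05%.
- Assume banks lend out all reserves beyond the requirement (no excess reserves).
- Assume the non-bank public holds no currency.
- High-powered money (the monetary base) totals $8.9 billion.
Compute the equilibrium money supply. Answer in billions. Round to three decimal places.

$34.165 billion

With no currency drain or excess reserves, the money multiplier is m = 1/rr = 1/0.2605 ≈ 3.83877.
Money supply M = m × MB = 3.83877 × 8.9 ≈ 34.1651 billion.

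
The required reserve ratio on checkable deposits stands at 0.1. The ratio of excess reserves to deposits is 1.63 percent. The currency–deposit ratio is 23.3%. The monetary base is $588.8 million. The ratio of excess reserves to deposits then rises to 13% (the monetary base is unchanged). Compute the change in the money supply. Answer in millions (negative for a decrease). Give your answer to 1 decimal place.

Initially m₁ = (1 + 0.233) / (0.1 + 0.0163 + 0.233) ≈ 3.52992, so M₁ = 3.52992 × 588.8 ≈ 2078.4169 million.
After the change m₂ = (1 + 0.233) / (0.1 + 0.13 + 0.233) ≈ 2.66307, so M₂ = 2.66307 × 588.8 ≈ 1568.0156 million.
ΔM = M₂ − M₁ = 1568.0156 − 2078.4169 = -510.4013 million.

-510.4 million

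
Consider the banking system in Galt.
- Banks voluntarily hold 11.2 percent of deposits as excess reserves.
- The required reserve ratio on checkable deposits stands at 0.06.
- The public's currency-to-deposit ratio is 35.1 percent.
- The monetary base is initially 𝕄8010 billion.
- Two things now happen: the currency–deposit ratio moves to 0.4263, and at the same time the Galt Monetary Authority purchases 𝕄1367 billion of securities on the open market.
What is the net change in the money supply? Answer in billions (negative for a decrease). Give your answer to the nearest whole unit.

Before: m₁ = (1 + 0.351) / (0.06 + 0.112 + 0.351) ≈ 2.58317, MB₁ = 8010, so M₁ = 2.58317 × 8010 = 20691.1917 billion.
After: m₂ = (1 + 0.4263) / (0.06 + 0.112 + 0.4263) ≈ 2.38392, MB₂ = 8010 + 1367 = 9377, so M₂ = 2.38392 × 9377 ≈ 22354.0178 billion.
ΔM = M₂ − M₁ = 22354.0178 − 20691.1917 = 1662.8261 billion.

𝕄1663 billion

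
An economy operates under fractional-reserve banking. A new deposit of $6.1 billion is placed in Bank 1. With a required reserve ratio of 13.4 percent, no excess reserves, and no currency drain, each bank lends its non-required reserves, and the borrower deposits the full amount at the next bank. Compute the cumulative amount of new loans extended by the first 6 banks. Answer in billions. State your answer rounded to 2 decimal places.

Bank i lends (1 − rr)^i of the original deposit: Bank 1 lends 6.1·0.8660 = 5.2826, Bank 2 lends 6.1·0.8660² ≈ 4.5747, and so on.
Summing a geometric series: total = 6.1·[0.8660·(1 − 0.8660^6) / (1 − 0.8660)] ≈ 22.7940 billion.

$22.79 billion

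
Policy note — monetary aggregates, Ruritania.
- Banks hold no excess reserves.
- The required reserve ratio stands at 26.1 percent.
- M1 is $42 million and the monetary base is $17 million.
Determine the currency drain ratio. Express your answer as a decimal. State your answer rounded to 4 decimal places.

0.2415

Using m = M/MB = 42/17 ≈ 2.470588. From m = (1 + c)/(c + rr + e), rearranging gives 1 + c = m·(c + rr + e), so c·(1 − m) = m·(rr + e) − 1.
Hence c = [m·(rr + e) − 1]/(1 − m) = [2.470588 × (0.261 + 0) − 1] / (1 − 2.470588) ≈ 0.241520.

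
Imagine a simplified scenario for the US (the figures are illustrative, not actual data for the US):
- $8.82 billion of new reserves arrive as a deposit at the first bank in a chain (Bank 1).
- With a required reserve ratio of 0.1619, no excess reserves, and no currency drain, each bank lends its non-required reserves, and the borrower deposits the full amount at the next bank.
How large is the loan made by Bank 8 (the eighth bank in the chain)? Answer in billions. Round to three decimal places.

Each bank lends a fraction (1 − rr) = 0.8381 of the deposit it receives, so Bank 8 receives 8.82·0.8381^7 and lends 8.82·0.8381^8 ≈ 2.1470 billion.

$2.147 billion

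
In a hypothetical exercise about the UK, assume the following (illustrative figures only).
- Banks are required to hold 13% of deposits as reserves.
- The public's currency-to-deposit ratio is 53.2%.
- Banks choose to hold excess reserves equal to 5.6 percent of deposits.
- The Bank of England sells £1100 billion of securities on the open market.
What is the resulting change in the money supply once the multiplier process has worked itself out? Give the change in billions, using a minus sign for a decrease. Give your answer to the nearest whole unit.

-2347 billion

The money multiplier is m = (1 + c) / (rr + e + c) = (1 + 0.532) / (0.13 + 0.056 + 0.532) ≈ 2.13370.
The sale removes 1100 billion of base, so ΔM = m × ΔMB = 2.13370 × (−1100) = -2347.07 billion.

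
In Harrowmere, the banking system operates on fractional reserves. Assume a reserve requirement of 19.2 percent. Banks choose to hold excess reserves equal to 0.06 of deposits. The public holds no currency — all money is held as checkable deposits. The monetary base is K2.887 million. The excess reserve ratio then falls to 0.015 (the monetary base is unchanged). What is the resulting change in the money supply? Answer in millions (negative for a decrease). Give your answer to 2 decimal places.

Initially m₁ = 1 / (0.192 + 0.06) ≈ 3.9683, so M₁ = 3.9683 × 2.887 ≈ 11.4565 million.
After the change m₂ = 1 / (0.192 + 0.015) ≈ 4.8309, so M₂ = 4.8309 × 2.887 ≈ 13.9468 million.
ΔM = M₂ − M₁ = 13.9468 − 11.4565 = 2.4903 million.

K2.49 million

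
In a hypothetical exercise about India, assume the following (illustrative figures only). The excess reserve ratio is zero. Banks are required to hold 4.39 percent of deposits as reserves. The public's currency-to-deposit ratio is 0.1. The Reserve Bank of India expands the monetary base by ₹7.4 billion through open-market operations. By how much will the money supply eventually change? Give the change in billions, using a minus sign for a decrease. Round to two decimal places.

The money multiplier is m = (1 + c) / (rr + c) = (1 + 0.1) / (0.0439 + 0.1) ≈ 7.6442.
The purchase adds 7.4 billion of base, so ΔM = m × ΔMB = 7.6442 × (+7.4) ≈ 56.5671 billion.

₹56.57 billion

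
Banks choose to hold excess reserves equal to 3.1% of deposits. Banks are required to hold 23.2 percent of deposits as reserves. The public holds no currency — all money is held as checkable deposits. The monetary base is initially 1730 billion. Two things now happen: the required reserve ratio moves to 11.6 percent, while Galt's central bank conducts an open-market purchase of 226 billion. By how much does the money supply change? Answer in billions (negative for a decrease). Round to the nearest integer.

Before: m₁ = 1 / (0.232 + 0.031) ≈ 3.80228, MB₁ = 1730, so M₁ = 3.80228 × 1730 = 6577.9444 billion.
After: m₂ = 1 / (0.116 + 0.031) ≈ 6.80272, MB₂ = 1730 + 226 = 1956, so M₂ = 6.80272 × 1956 ≈ 13306.1203 billion.
ΔM = M₂ − M₁ = 13306.1203 − 6577.9444 = 6728.1759 billion.

6728 billion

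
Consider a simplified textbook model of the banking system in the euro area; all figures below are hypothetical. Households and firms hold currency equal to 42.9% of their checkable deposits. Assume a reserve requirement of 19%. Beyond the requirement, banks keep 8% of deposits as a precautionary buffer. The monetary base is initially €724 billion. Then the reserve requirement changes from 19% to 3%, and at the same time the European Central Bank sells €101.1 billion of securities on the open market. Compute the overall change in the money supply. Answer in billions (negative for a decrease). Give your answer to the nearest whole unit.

Before: m₁ = (1 + 0.429) / (0.19 + 0.08 + 0.429) ≈ 2.0443, MB₁ = 724, so M₁ = 2.0443 × 724 = 1480.0732 billion.
After: m₂ = (1 + 0.429) / (0.03 + 0.08 + 0.429) ≈ 2.6512, MB₂ = 724 − 101.1 = 622.9, so M₂ = 2.6512 × 622.9 ≈ 1651.4325 billion.
ΔM = M₂ − M₁ = 1651.4325 − 1480.0732 = 171.3593 billion.

€171 billion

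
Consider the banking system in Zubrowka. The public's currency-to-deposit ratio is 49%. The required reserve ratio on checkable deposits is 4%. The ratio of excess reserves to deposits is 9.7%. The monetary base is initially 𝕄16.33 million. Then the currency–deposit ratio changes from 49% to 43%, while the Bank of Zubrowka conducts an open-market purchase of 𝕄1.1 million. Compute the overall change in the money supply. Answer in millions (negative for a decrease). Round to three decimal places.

𝕄5.153 million

Before: m₁ = (1 + 0.49) / (0.04 + 0.097 + 0.49) ≈ 2.376396, MB₁ = 16.33, so M₁ = 2.376396 × 16.33 ≈ 38.8065 million.
After: m₂ = (1 + 0.43) / (0.04 + 0.097 + 0.43) ≈ 2.522046, MB₂ = 16.33 + 1.1 = 17.43, so M₂ = 2.522046 × 17.43 ≈ 43.9593 million.
ΔM = M₂ − M₁ = 43.9593 − 38.8065 = 5.1528 million.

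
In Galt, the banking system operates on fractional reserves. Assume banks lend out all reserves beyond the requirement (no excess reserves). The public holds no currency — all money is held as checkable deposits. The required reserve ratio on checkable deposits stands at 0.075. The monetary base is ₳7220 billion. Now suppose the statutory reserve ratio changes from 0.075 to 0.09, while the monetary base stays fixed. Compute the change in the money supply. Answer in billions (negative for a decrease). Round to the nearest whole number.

-16044 billion

Initially m₁ = 1 / (0.075) ≈ 13.33333, so M₁ = 13.33333 × 7220 = 96266.6426 billion.
After the change m₂ = 1 / (0.09) ≈ 11.11111, so M₂ = 11.11111 × 7220 = 80222.2142 billion.
ΔM = M₂ − M₁ = 80222.2142 − 96266.6426 = -16044.4284 billion.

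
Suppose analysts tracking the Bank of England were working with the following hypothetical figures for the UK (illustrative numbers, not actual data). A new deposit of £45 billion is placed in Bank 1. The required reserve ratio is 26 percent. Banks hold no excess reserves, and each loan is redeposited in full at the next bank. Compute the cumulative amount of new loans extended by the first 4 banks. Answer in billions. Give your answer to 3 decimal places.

Bank i lends (1 − rr)^i of the original deposit: Bank 1 lends 45·0.7400 = 33.3000, Bank 2 lends 45·0.7400² = 24.6420, and so on.
Summing a geometric series: total = 45·[0.7400·(1 − 0.7400^4) / (1 − 0.7400)] ≈ 89.6710 billion.

£89.671 billion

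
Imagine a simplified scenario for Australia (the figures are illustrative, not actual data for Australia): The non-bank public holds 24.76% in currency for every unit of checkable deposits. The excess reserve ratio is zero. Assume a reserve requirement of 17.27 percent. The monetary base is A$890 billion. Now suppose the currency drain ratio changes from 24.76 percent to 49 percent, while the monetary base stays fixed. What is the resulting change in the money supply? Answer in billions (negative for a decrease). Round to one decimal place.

-640.8 billion

Initially m₁ = (1 + 0.2476) / (0.1727 + 0.2476) ≈ 2.96836, so M₁ = 2.96836 × 890 = 2641.8404 billion.
After the change m₂ = (1 + 0.49) / (0.1727 + 0.49) ≈ 2.24838, so M₂ = 2.24838 × 890 = 2001.0582 billion.
ΔM = M₂ − M₁ = 2001.0582 − 2641.8404 = -640.7822 billion.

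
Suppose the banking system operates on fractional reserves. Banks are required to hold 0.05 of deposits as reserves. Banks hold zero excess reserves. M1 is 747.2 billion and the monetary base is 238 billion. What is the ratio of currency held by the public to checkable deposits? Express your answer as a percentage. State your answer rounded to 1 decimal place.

Using m = M/MB = 747.2/238 ≈ 3.139496. From m = (1 + c)/(c + rr + e), rearranging gives 1 + c = m·(c + rr + e), so c·(1 − m) = m·(rr + e) − 1.
Hence c = [m·(rr + e) − 1]/(1 − m) = [3.139496 × (0.05 + 0) − 1] / (1 − 3.139496) ≈ 0.394030.

39.4%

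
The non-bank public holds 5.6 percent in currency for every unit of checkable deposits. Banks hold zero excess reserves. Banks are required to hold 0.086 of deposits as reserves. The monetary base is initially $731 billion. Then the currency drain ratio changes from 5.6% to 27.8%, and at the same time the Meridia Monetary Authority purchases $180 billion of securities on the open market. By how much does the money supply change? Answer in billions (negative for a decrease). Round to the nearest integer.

-2238 billion

Before: m₁ = (1 + 0.056) / (0.086 + 0.056) ≈ 7.4366, MB₁ = 731, so M₁ = 7.4366 × 731 = 5436.1546 billion.
After: m₂ = (1 + 0.278) / (0.086 + 0.278) ≈ 3.5110, MB₂ = 731 + 180 = 911, so M₂ = 3.5110 × 911 = 3198.521 billion.
ΔM = M₂ − M₁ = 3198.521 − 5436.1546 = -2237.6336 billion.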